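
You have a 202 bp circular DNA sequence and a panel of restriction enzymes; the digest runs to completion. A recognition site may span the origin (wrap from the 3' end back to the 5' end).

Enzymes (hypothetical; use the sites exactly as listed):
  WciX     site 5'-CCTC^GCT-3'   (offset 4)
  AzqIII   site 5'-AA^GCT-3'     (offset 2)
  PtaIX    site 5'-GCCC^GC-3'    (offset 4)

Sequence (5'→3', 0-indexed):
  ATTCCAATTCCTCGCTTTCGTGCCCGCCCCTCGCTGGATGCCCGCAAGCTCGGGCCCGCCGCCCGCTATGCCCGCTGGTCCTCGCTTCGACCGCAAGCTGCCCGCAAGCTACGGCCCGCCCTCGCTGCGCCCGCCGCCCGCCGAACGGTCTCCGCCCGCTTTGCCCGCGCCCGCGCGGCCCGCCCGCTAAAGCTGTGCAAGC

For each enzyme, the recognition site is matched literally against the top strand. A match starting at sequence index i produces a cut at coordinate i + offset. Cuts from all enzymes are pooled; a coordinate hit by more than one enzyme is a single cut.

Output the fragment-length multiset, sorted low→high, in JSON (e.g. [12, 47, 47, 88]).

Site scan:
  WciX CCTCGCT/4: at [9, 28, 79, 119] ⇒ [13, 32, 83, 123]
  AzqIII AAGCT/2: at [45, 94, 105, 189] ⇒ [47, 96, 107, 191]
  PtaIX GCCCGC/4: at [21, 39, 53, 60, 69, 99, 113, 128, 135, 153, 162, 168, 177, 181] ⇒ [25, 43, 57, 64, 73, 103, 117, 132, 139, 157, 166, 172, 181, 185]

All cut coordinates (distinct, sorted): [13, 25, 32, 43, 47, 57, 64, 73, 83, 96, 103, 107, 117, 123, 132, 139, 157, 166, 172, 181, 185, 191]

Fragment lengths:
  13→25: 12 bp
  25→32: 7 bp
  32→43: 11 bp
  43→47: 4 bp
  47→57: 10 bp
  57→64: 7 bp
  64→73: 9 bp
  73→83: 10 bp
  83→96: 13 bp
  96→103: 7 bp
  103→107: 4 bp
  107→117: 10 bp
  117→123: 6 bp
  123→132: 9 bp
  132→139: 7 bp
  139→157: 18 bp
  157→166: 9 bp
  166→172: 6 bp
  172→181: 9 bp
  181→185: 4 bp
  185→191: 6 bp
  191→13 (wrap): 202-191+13 = 24 bp

[4,4,4,6,6,6,7,7,7,7,9,9,9,9,10,10,10,11,12,13,18,24]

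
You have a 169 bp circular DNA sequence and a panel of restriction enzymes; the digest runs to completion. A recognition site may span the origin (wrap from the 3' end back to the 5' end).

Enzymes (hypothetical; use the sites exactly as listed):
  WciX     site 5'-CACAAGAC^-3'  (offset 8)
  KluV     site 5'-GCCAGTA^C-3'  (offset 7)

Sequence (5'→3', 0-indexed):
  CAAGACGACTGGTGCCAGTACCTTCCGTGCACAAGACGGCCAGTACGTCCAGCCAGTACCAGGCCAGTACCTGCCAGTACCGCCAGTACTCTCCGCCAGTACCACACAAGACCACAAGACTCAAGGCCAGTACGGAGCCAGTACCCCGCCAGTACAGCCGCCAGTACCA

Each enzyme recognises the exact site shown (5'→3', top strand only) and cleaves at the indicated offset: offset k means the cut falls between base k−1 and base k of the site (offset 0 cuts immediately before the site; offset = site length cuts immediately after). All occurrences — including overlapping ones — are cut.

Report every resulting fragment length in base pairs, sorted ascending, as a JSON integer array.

Per-enzyme occurrences:
  WciX CACAAGAC/8: at [29, 104, 112, 167] ⇒ [6, 37, 112, 120]
  KluV GCCAGTAC/7: at [13, 38, 51, 62, 72, 81, 94, 125, 136, 147, 159] ⇒ [20, 45, 58, 69, 79, 88, 101, 132, 143, 154, 166]

All cut coordinates (distinct, sorted): [6, 20, 37, 45, 58, 69, 79, 88, 101, 112, 120, 132, 143, 154, 166]

Fragment lengths:
  6→20: 14 bp
  20→37: 17 bp
  37→45: 8 bp
  45→58: 13 bp
  58→69: 11 bp
  69→79: 10 bp
  79→88: 9 bp
  88→101: 13 bp
  101→112: 11 bp
  112→120: 8 bp
  120→132: 12 bp
  132→143: 11 bp
  143→154: 11 bp
  154→166: 12 bp
  166→6 (wrap): 169-166+6 = 9 bp

[8,8,9,9,10,11,11,11,11,12,12,13,13,14,17]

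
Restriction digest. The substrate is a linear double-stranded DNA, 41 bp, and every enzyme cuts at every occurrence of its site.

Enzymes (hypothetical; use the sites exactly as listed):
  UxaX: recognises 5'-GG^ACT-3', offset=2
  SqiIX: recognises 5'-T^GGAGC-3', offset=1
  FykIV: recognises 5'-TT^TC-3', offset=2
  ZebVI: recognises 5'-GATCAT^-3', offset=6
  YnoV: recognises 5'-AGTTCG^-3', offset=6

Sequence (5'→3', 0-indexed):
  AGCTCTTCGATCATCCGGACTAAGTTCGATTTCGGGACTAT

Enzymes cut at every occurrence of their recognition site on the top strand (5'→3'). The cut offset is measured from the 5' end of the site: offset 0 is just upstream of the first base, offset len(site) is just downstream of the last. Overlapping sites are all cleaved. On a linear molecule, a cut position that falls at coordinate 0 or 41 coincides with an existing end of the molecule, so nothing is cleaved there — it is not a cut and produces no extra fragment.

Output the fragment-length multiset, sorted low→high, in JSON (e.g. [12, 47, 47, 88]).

[3,4,5,5,10,14]

Per-enzyme occurrences:
  UxaX (GGACT, off=2): starts [16, 34] → cuts [18, 36]
  SqiIX (TGGAGC, off=1): no sites
  FykIV (TTTC, off=2): starts [29] → cuts [31]
  ZebVI (GATCAT, off=6): starts [8] → cuts [14]
  YnoV (AGTTCG, off=6): starts [22] → cuts [28]

All cut coordinates (distinct, sorted): [14, 18, 28, 31, 36]

Fragment lengths:
  [0,14): 14 bp
  [14,18): 4 bp
  [18,28): 10 bp
  [28,31): 3 bp
  [31,36): 5 bp
  [36,41): 5 bp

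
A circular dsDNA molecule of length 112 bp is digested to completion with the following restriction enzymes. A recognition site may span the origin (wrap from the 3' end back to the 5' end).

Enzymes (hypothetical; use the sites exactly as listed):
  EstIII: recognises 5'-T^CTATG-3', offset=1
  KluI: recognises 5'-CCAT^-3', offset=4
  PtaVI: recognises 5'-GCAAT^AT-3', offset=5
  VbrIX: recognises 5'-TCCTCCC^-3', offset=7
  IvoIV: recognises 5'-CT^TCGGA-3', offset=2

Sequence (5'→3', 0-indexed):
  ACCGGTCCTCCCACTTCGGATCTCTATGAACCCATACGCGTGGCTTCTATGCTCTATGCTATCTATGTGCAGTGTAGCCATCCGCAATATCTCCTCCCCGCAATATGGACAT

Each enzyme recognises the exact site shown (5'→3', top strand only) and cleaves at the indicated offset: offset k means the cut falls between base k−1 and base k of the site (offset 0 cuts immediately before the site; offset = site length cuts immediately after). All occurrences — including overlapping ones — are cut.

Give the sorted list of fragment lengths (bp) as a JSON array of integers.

[3,6,7,7,8,9,10,11,12,19,20]

Per-enzyme occurrences:
  EstIII (TCTATG, off=1): starts [22, 45, 52, 61] → cuts [23, 46, 53, 62]
  KluI (CCAT, off=4): starts [31, 77] → cuts [35, 81]
  PtaVI (GCAATAT, off=5): starts [83, 99] → cuts [88, 104]
  VbrIX (TCCTCCC, off=7): starts [5, 91] → cuts [12, 98]
  IvoIV (CTTCGGA, off=2): starts [13] → cuts [15]

Pooled cuts: [12, 15, 23, 35, 46, 53, 62, 81, 88, 98, 104]

Fragments:
  12→15: 3 bp
  15→23: 8 bp
  23→35: 12 bp
  35→46: 11 bp
  46→53: 7 bp
  53→62: 9 bp
  62→81: 19 bp
  81→88: 7 bp
  88→98: 10 bp
  98→104: 6 bp
  104→12 (wrap): 112-104+12 = 20 bp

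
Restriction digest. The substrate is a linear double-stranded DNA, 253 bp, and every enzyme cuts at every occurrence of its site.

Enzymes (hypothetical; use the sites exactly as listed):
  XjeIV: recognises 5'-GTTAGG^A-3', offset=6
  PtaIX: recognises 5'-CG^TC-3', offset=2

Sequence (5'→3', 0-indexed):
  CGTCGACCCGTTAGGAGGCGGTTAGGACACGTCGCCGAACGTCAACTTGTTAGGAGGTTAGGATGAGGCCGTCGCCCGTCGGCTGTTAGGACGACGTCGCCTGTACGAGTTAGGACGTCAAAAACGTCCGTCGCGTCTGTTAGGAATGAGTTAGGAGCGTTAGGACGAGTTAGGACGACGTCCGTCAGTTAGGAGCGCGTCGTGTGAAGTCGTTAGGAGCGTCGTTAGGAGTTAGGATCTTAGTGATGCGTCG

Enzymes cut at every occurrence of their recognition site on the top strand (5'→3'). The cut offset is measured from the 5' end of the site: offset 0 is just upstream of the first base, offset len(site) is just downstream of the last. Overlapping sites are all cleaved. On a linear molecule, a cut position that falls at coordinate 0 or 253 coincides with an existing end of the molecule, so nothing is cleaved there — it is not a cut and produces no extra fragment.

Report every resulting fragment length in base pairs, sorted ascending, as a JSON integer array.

[2,3,3,4,4,4,5,5,6,6,6,7,7,8,8,9,9,9,9,9,10,10,11,11,12,13,13,14,18,18]

Site scan:
  XjeIV (GTTAGGA, off=6): starts [9, 20, 48, 56, 84, 108, 138, 149, 158, 168, 187, 211, 223, 230] → cuts [15, 26, 54, 62, 90, 114, 144, 155, 164, 174, 193, 217, 229, 236]
  PtaIX (CGTC, off=2): starts [0, 29, 39, 69, 76, 94, 115, 124, 128, 133, 178, 182, 197, 219, 248] → cuts [2, 31, 41, 71, 78, 96, 117, 126, 130, 135, 180, 184, 199, 221, 250]

Pooled cuts: [2, 15, 26, 31, 41, 54, 62, 71, 78, 90, 96, 114, 117, 126, 130, 135, 144, 155, 164, 174, 180, 184, 193, 199, 217, 221, 229, 236, 250]

Fragment lengths:
  [0,2): 2 bp
  [2,15): 13 bp
  [15,26): 11 bp
  [26,31): 5 bp
  [31,41): 10 bp
  [41,54): 13 bp
  [54,62): 8 bp
  [62,71): 9 bp
  [71,78): 7 bp
  [78,90): 12 bp
  [90,96): 6 bp
  [96,114): 18 bp
  [114,117): 3 bp
  [117,126): 9 bp
  [126,130): 4 bp
  [130,135): 5 bp
  [135,144): 9 bp
  [144,155): 11 bp
  [155,164): 9 bp
  [164,174): 10 bp
  [174,180): 6 bp
  [180,184): 4 bp
  [184,193): 9 bp
  [193,199): 6 bp
  [199,217): 18 bp
  [217,221): 4 bp
  [221,229): 8 bp
  [229,236): 7 bp
  [236,250): 14 bp
  [250,253): 3 bp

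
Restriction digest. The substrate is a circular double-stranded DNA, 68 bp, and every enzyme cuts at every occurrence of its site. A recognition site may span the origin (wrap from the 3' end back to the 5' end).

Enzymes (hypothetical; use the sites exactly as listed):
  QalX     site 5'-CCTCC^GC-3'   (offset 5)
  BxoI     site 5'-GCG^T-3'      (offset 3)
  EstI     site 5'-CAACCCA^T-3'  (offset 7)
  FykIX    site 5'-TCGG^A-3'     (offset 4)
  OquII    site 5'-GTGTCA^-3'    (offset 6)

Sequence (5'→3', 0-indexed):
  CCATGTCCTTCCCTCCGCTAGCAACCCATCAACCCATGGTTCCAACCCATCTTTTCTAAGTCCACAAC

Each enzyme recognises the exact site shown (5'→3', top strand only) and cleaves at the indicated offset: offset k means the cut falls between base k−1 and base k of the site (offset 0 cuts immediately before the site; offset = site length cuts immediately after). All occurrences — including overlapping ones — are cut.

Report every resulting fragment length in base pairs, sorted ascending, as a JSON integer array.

[8,12,13,13,22]

Scan for sites:
  QalX CCTCCGC/5: at [11] ⇒ [16]
  BxoI (GCGT, off=3): no sites
  EstI CAACCCAT/7: at [21, 29, 42, 64] ⇒ [3, 28, 36, 49]
  FykIX (TCGGA, off=4): no sites
  OquII (GTGTCA, off=6): no sites

All cut coordinates (distinct, sorted): [3, 16, 28, 36, 49]

Fragments:
  3→16: 13 bp
  16→28: 12 bp
  28→36: 8 bp
  36→49: 13 bp
  49→3 (wrap): 68-49+3 = 22 bp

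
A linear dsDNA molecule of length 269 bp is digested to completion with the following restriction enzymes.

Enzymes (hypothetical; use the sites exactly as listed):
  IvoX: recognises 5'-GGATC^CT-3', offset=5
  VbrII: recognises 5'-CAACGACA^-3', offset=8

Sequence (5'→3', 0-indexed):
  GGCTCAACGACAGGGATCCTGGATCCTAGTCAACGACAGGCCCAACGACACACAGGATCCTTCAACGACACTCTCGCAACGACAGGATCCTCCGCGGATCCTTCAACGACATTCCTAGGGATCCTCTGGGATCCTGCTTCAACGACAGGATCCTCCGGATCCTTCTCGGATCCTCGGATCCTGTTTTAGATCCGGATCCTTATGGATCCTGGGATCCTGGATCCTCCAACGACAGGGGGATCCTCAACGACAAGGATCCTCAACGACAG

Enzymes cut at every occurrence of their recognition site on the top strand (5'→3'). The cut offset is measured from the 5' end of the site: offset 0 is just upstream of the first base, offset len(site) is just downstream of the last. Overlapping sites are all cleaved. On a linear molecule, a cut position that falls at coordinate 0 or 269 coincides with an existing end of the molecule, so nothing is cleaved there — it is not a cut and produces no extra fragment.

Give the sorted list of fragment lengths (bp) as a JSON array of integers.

Per-enzyme occurrences:
  IvoX GGATCCT/5: at [13, 20, 54, 84, 95, 118, 128, 147, 156, 167, 175, 193, 203, 211, 218, 237, 253] ⇒ [18, 25, 59, 89, 100, 123, 133, 152, 161, 172, 180, 198, 208, 216, 223, 242, 258]
  VbrII CAACGACA/8: at [4, 30, 42, 62, 76, 103, 139, 226, 244, 260] ⇒ [12, 38, 50, 70, 84, 111, 147, 234, 252, 268]

Pooled cuts: [12, 18, 25, 38, 50, 59, 70, 84, 89, 100, 111, 123, 133, 147, 152, 161, 172, 180, 198, 208, 216, 223, 234, 242, 252, 258, 268]

Fragment lengths:
  [0,12): 12 bp
  [12,18): 6 bp
  [18,25): 7 bp
  [25,38): 13 bp
  [38,50): 12 bp
  [50,59): 9 bp
  [59,70): 11 bp
  [70,84): 14 bp
  [84,89): 5 bp
  [89,100): 11 bp
  [100,111): 11 bp
  [111,123): 12 bp
  [123,133): 10 bp
  [133,147): 14 bp
  [147,152): 5 bp
  [152,161): 9 bp
  [161,172): 11 bp
  [172,180): 8 bp
  [180,198): 18 bp
  [198,208): 10 bp
  [208,216): 8 bp
  [216,223): 7 bp
  [223,234): 11 bp
  [234,242): 8 bp
  [242,252): 10 bp
  [252,258): 6 bp
  [258,268): 10 bp
  [268,269): 1 bp

[1,5,5,6,6,7,7,8,8,8,9,9,10,10,10,10,11,11,11,11,11,12,12,12,13,14,14,18]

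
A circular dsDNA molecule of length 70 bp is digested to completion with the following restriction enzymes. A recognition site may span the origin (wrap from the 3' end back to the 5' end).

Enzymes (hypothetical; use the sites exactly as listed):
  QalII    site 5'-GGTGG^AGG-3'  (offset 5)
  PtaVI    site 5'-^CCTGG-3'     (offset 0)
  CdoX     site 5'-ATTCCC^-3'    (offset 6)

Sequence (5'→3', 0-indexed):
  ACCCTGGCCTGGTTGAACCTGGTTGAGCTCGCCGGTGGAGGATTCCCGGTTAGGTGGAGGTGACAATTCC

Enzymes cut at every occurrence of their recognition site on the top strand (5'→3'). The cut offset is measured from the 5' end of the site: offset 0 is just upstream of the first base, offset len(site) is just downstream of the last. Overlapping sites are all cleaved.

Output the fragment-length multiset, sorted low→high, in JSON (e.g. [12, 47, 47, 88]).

[5,9,10,10,15,21]

Scan for sites:
  QalII (GGTGGAGG, off=5): starts [33, 52] → cuts [38, 57]
  PtaVI (CCTGG, off=0): starts [2, 7, 17] → cuts [2, 7, 17]
  CdoX (ATTCCC, off=6): starts [41] → cuts [47]

All cut coordinates (distinct, sorted): [2, 7, 17, 38, 47, 57]

Fragments:
  2→7: 5 bp
  7→17: 10 bp
  17→38: 21 bp
  38→47: 9 bp
  47→57: 10 bp
  57→2 (wrap): 70-57+2 = 15 bp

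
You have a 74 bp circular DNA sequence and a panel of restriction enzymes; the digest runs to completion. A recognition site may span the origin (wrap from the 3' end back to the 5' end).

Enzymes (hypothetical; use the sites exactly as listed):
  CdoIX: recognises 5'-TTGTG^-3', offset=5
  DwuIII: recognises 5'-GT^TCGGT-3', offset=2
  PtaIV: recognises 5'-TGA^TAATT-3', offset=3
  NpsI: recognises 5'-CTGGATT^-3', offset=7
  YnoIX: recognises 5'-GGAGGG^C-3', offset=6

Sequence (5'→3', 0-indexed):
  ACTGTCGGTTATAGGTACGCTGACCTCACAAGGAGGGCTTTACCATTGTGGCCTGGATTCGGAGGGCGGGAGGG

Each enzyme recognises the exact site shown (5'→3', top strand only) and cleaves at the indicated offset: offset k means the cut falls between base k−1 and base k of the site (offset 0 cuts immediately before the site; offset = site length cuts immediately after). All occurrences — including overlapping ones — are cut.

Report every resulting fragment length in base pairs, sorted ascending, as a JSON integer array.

[7,9,13,45]

Site scan:
  CdoIX (TTGTG, off=5): starts [45] → cuts [50]
  DwuIII (GTTCGGT, off=2): no sites
  PtaIV (TGATAATT, off=3): no sites
  NpsI (CTGGATT, off=7): starts [52] → cuts [59]
  YnoIX (GGAGGGC, off=6): starts [31, 60] → cuts [37, 66]

Pooled cuts: [37, 50, 59, 66]

Fragment lengths:
  37→50: 13 bp
  50→59: 9 bp
  59→66: 7 bp
  66→37 (wrap): 74-66+37 = 45 bp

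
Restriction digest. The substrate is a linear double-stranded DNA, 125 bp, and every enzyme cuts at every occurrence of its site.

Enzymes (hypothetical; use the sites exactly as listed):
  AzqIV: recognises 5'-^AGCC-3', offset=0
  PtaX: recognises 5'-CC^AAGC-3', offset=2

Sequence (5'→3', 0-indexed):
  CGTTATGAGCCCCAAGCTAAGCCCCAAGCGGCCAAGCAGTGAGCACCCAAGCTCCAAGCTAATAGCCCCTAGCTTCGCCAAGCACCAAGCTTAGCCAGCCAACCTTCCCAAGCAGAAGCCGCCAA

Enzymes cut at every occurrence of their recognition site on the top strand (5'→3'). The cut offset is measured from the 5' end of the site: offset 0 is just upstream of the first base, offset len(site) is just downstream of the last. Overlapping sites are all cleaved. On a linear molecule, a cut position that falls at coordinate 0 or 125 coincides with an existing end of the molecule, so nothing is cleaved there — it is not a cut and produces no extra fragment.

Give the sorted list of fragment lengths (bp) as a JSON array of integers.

[4,6,6,6,6,7,7,7,7,8,8,9,13,15,16]

Per-enzyme occurrences:
  AzqIV AGCC/0: at [7, 19, 63, 92, 96, 116] ⇒ [7, 19, 63, 92, 96, 116]
  PtaX CCAAGC/2: at [11, 23, 31, 46, 53, 77, 84, 107] ⇒ [13, 25, 33, 48, 55, 79, 86, 109]

Pooled cuts: [7, 13, 19, 25, 33, 48, 55, 63, 79, 86, 92, 96, 109, 116]

Fragment lengths:
  [0,7): 7 bp
  [7,13): 6 bp
  [13,19): 6 bp
  [19,25): 6 bp
  [25,33): 8 bp
  [33,48): 15 bp
  [48,55): 7 bp
  [55,63): 8 bp
  [63,79): 16 bp
  [79,86): 7 bp
  [86,92): 6 bp
  [92,96): 4 bp
  [96,109): 13 bp
  [109,116): 7 bp
  [116,125): 9 bp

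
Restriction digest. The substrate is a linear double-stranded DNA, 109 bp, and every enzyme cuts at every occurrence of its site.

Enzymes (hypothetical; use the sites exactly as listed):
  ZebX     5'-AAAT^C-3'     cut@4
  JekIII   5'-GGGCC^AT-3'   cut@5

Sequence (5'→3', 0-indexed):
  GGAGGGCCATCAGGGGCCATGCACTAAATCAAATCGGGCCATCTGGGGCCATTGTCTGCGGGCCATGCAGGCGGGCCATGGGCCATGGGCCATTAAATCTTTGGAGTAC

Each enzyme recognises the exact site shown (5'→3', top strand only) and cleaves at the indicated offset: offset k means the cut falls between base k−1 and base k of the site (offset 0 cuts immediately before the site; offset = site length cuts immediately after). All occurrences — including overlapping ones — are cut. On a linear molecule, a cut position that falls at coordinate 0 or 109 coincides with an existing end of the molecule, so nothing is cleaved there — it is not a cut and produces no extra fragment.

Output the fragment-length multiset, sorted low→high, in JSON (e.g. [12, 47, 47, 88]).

[5,6,7,7,7,8,10,10,11,11,13,14]

Scan for sites:
  ZebX (AAATC, off=4): starts [25, 30, 94] → cuts [29, 34, 98]
  JekIII (GGGCCAT, off=5): starts [3, 13, 35, 45, 59, 72, 79, 86] → cuts [8, 18, 40, 50, 64, 77, 84, 91]

Pooled cuts: [8, 18, 29, 34, 40, 50, 64, 77, 84, 91, 98]

Fragment lengths:
  [0,8): 8 bp
  [8,18): 10 bp
  [18,29): 11 bp
  [29,34): 5 bp
  [34,40): 6 bp
  [40,50): 10 bp
  [50,64): 14 bp
  [64,77): 13 bp
  [77,84): 7 bp
  [84,91): 7 bp
  [91,98): 7 bp
  [98,109): 11 bp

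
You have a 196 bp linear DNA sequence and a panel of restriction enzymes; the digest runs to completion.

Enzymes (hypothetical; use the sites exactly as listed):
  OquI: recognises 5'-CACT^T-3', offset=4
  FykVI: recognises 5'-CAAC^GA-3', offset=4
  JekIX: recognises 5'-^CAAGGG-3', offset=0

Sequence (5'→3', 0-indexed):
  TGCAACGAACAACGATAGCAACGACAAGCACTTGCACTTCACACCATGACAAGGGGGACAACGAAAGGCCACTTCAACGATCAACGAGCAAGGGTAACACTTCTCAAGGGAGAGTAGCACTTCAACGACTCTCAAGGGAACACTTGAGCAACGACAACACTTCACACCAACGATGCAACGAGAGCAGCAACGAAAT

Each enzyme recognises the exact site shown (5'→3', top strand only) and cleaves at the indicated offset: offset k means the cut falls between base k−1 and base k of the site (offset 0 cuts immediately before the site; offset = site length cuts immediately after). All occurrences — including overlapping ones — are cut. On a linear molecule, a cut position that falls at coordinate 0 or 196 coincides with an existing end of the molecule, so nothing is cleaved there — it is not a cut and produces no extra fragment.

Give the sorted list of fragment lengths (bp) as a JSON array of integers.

[3,3,5,5,5,6,6,6,7,7,8,8,9,9,10,10,11,11,12,12,13,13,17]

Scan for sites:
  OquI (CACTT, off=4): starts [28, 34, 69, 97, 117, 140, 157] → cuts [32, 38, 73, 101, 121, 144, 161]
  FykVI (CAACGA, off=4): starts [2, 9, 18, 58, 74, 81, 122, 148, 167, 175, 187] → cuts [6, 13, 22, 62, 78, 85, 126, 152, 171, 179, 191]
  JekIX (CAAGGG, off=0): starts [49, 88, 104, 132] → cuts [49, 88, 104, 132]

All cut coordinates (distinct, sorted): [6, 13, 22, 32, 38, 49, 62, 73, 78, 85, 88, 101, 104, 121, 126, 132, 144, 152, 161, 171, 179, 191]

Fragments:
  [0,6): 6 bp
  [6,13): 7 bp
  [13,22): 9 bp
  [22,32): 10 bp
  [32,38): 6 bp
  [38,49): 11 bp
  [49,62): 13 bp
  [62,73): 11 bp
  [73,78): 5 bp
  [78,85): 7 bp
  [85,88): 3 bp
  [88,101): 13 bp
  [101,104): 3 bp
  [104,121): 17 bp
  [121,126): 5 bp
  [126,132): 6 bp
  [132,144): 12 bp
  [144,152): 8 bp
  [152,161): 9 bp
  [161,171): 10 bp
  [171,179): 8 bp
  [179,191): 12 bp
  [191,196): 5 bp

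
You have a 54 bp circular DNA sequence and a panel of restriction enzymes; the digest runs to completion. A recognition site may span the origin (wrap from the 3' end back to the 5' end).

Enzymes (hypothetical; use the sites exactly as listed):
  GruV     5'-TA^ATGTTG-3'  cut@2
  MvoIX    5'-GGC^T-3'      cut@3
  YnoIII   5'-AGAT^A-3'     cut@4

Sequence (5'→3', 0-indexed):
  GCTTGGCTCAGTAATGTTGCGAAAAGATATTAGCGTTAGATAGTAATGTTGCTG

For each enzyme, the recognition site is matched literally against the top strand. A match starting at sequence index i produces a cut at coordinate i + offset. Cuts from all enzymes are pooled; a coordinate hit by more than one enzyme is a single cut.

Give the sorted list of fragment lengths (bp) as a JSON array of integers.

Scan for sites:
  GruV TAATGTTG/2: at [11, 43] ⇒ [13, 45]
  MvoIX GGCT/3: at [4, 53] ⇒ [2, 7]
  YnoIII AGATA/4: at [24, 37] ⇒ [28, 41]

Pooled cuts: [2, 7, 13, 28, 41, 45]

Fragments:
  2→7: 5 bp
  7→13: 6 bp
  13→28: 15 bp
  28→41: 13 bp
  41→45: 4 bp
  45→2 (wrap): 54-45+2 = 11 bp

[4,5,6,11,13,15]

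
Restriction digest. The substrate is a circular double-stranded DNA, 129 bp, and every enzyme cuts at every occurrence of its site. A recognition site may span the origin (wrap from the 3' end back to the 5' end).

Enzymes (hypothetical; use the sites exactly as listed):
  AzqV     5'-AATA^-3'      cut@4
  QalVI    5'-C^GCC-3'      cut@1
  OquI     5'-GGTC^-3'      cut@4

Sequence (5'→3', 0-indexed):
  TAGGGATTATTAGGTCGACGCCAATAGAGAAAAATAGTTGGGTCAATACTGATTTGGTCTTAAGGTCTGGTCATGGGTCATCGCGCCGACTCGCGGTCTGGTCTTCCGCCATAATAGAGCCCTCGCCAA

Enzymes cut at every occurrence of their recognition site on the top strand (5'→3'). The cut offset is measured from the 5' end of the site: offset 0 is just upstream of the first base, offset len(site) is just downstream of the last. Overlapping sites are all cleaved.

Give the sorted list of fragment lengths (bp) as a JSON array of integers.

[3,4,4,5,5,5,7,7,7,8,8,8,9,10,11,14,14]

Site scan:
  AzqV AATA/4: at [22, 32, 44, 112, 127] ⇒ [2, 26, 36, 48, 116]
  QalVI CGCC/1: at [18, 83, 106, 123] ⇒ [19, 84, 107, 124]
  OquI GGTC/4: at [12, 40, 55, 63, 68, 75, 94, 99] ⇒ [16, 44, 59, 67, 72, 79, 98, 103]

Pooled cuts: [2, 16, 19, 26, 36, 44, 48, 59, 67, 72, 79, 84, 98, 103, 107, 116, 124]

Fragments:
  2→16: 14 bp
  16→19: 3 bp
  19→26: 7 bp
  26→36: 10 bp
  36→44: 8 bp
  44→48: 4 bp
  48→59: 11 bp
  59→67: 8 bp
  67→72: 5 bp
  72→79: 7 bp
  79→84: 5 bp
  84→98: 14 bp
  98→103: 5 bp
  103→107: 4 bp
  107→116: 9 bp
  116→124: 8 bp
  124→2 (wrap): 129-124+2 = 7 bp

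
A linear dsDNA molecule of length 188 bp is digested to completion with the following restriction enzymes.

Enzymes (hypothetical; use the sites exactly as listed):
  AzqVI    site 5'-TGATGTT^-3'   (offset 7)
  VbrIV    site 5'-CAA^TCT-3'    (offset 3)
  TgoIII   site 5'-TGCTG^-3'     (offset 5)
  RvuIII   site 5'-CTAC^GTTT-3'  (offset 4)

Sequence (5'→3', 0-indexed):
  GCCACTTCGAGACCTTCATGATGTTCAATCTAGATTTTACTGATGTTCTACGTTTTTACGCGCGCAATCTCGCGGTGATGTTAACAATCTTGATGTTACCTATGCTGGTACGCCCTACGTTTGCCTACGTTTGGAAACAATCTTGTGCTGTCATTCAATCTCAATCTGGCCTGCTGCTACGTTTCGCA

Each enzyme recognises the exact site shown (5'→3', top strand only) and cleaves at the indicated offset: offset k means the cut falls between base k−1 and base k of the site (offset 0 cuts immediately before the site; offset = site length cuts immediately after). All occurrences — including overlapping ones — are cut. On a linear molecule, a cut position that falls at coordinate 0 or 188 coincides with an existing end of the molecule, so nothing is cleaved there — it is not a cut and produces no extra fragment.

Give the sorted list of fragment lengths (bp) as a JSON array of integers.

Per-enzyme occurrences:
  AzqVI (TGATGTT, off=7): starts [18, 40, 75, 90] → cuts [25, 47, 82, 97]
  VbrIV (CAATCT, off=3): starts [25, 64, 84, 137, 155, 161] → cuts [28, 67, 87, 140, 158, 164]
  TgoIII (TGCTG, off=5): starts [102, 145, 171] → cuts [107, 150, 176]
  RvuIII (CTACGTTT, off=4): starts [47, 114, 124, 176] → cuts [51, 118, 128, 180]

Pooled cuts: [25, 28, 47, 51, 67, 82, 87, 97, 107, 118, 128, 140, 150, 158, 164, 176, 180]

Fragments:
  [0,25): 25 bp
  [25,28): 3 bp
  [28,47): 19 bp
  [47,51): 4 bp
  [51,67): 16 bp
  [67,82): 15 bp
  [82,87): 5 bp
  [87,97): 10 bp
  [97,107): 10 bp
  [107,118): 11 bp
  [118,128): 10 bp
  [128,140): 12 bp
  [140,150): 10 bp
  [150,158): 8 bp
  [158,164): 6 bp
  [164,176): 12 bp
  [176,180): 4 bp
  [180,188): 8 bp

[3,4,4,5,6,8,8,10,10,10,10,11,12,12,15,16,19,25]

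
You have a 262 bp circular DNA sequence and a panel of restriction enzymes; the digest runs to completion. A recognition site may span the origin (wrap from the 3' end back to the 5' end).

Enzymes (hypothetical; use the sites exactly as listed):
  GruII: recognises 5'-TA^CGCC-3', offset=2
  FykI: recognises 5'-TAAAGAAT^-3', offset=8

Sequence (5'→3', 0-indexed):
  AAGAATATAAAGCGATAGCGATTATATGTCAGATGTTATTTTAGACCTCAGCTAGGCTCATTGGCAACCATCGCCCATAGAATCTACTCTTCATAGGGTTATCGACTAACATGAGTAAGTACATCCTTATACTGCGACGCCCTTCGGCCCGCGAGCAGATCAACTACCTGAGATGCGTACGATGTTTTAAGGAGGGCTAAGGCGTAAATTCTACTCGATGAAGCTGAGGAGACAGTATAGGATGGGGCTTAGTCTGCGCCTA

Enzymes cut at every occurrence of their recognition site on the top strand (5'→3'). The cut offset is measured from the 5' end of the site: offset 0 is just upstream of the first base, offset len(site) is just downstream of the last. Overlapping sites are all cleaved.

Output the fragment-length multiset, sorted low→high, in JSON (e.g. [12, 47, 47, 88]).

Per-enzyme occurrences:
  GruII (TACGCC, off=2): no sites
  FykI TAAAGAAT/8: at [260] ⇒ [6]

All cut coordinates (distinct, sorted): [6]

Fragment lengths:
  6→6 (wrap): 262-6+6 = 262 bp

[262]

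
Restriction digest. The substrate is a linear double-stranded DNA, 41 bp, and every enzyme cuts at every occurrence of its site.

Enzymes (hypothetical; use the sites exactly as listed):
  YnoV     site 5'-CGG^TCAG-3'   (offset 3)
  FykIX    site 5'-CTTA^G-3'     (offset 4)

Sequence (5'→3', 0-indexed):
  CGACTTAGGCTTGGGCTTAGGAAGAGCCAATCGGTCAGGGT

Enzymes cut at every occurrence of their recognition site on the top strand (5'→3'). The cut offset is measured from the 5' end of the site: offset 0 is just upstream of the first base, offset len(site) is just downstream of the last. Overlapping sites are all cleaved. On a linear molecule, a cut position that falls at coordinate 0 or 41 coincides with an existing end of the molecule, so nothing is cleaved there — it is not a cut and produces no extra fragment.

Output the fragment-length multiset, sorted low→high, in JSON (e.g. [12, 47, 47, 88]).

[7,7,12,15]

Per-enzyme occurrences:
  YnoV CGGTCAG/3: at [31] ⇒ [34]
  FykIX CTTAG/4: at [3, 15] ⇒ [7, 19]

Pooled cuts: [7, 19, 34]

Fragments:
  [0,7): 7 bp
  [7,19): 12 bp
  [19,34): 15 bp
  [34,41): 7 bp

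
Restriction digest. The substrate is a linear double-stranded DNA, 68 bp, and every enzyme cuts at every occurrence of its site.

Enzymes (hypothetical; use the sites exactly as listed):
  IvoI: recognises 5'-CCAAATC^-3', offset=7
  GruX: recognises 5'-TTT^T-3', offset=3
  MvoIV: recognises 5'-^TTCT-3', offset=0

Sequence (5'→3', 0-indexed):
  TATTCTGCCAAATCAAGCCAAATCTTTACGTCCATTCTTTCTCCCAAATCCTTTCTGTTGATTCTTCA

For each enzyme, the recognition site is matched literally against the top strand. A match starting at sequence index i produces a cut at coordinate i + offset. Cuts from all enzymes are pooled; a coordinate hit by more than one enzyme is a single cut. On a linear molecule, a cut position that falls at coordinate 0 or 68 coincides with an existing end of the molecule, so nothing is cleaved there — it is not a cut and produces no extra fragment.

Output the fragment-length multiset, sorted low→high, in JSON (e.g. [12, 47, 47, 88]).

[2,2,4,7,9,10,10,12,12]

Scan for sites:
  IvoI (CCAAATC, off=7): starts [7, 17, 43] → cuts [14, 24, 50]
  GruX (TTTT, off=3): no sites
  MvoIV (TTCT, off=0): starts [2, 34, 38, 52, 61] → cuts [2, 34, 38, 52, 61]

Pooled cuts: [2, 14, 24, 34, 38, 50, 52, 61]

Fragment lengths:
  [0,2): 2 bp
  [2,14): 12 bp
  [14,24): 10 bp
  [24,34): 10 bp
  [34,38): 4 bp
  [38,50): 12 bp
  [50,52): 2 bp
  [52,61): 9 bp
  [61,68): 7 bp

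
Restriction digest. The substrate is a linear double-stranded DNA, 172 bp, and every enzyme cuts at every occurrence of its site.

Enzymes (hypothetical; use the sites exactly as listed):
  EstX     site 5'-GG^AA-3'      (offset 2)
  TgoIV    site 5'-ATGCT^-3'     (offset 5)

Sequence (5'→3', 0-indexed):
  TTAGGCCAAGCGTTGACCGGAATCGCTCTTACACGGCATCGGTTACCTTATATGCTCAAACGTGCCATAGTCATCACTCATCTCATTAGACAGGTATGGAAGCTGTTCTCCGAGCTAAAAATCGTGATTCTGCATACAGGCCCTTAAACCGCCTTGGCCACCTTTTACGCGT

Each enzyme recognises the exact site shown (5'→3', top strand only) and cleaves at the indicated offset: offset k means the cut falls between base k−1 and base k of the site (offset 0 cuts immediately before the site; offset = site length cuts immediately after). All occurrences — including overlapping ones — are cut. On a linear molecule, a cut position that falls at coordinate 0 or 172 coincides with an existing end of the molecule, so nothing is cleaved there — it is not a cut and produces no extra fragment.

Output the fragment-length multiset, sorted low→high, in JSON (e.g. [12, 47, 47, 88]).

[20,36,43,73]

Scan for sites:
  EstX (GGAA, off=2): starts [18, 97] → cuts [20, 99]
  TgoIV (ATGCT, off=5): starts [51] → cuts [56]

Pooled cuts: [20, 56, 99]

Fragment lengths:
  [0,20): 20 bp
  [20,56): 36 bp
  [56,99): 43 bp
  [99,172): 73 bp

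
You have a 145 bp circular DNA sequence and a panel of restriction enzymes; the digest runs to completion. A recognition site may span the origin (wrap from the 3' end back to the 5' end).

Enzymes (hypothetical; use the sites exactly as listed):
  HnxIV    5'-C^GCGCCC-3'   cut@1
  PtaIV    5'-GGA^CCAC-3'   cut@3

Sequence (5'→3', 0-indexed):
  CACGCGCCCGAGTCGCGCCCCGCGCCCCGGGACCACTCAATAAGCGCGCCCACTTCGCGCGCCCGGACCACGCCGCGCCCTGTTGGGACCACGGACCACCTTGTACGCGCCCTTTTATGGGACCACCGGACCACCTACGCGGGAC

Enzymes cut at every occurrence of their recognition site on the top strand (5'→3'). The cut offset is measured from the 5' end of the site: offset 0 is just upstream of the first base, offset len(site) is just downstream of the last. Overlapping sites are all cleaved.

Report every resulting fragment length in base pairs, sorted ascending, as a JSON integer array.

[4,7,7,7,8,9,11,11,11,13,13,14,14,16]

Per-enzyme occurrences:
  HnxIV (CGCGCCC, off=1): starts [2, 13, 20, 44, 57, 73, 105] → cuts [3, 14, 21, 45, 58, 74, 106]
  PtaIV (GGACCAC, off=3): starts [29, 64, 85, 92, 119, 127, 141] → cuts [32, 67, 88, 95, 122, 130, 144]

Pooled cuts: [3, 14, 21, 32, 45, 58, 67, 74, 88, 95, 106, 122, 130, 144]

Fragment lengths:
  3→14: 11 bp
  14→21: 7 bp
  21→32: 11 bp
  32→45: 13 bp
  45→58: 13 bp
  58→67: 9 bp
  67→74: 7 bp
  74→88: 14 bp
  88→95: 7 bp
  95→106: 11 bp
  106→122: 16 bp
  122→130: 8 bp
  130→144: 14 bp
  144→3 (wrap): 145-144+3 = 4 bp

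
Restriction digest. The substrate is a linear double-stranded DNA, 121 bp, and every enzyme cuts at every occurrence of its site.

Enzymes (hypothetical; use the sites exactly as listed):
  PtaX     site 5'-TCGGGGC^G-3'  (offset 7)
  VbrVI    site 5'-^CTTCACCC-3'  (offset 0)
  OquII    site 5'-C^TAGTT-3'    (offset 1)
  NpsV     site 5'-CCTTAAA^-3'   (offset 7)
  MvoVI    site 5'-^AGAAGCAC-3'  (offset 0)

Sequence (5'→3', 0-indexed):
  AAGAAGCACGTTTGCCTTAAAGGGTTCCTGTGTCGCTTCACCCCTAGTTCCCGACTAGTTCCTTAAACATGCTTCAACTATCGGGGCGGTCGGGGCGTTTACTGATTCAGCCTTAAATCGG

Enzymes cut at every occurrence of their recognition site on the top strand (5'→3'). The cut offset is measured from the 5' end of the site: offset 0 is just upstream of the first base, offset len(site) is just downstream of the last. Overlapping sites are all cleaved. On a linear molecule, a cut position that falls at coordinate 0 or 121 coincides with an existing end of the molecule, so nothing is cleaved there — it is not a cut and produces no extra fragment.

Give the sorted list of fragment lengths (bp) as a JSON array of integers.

[1,4,9,9,11,12,14,20,20,21]

Site scan:
  PtaX (TCGGGGCG, off=7): starts [80, 89] → cuts [87, 96]
  VbrVI (CTTCACCC, off=0): starts [35] → cuts [35]
  OquII (CTAGTT, off=1): starts [43, 54] → cuts [44, 55]
  NpsV (CCTTAAA, off=7): starts [14, 60, 110] → cuts [21, 67, 117]
  MvoVI (AGAAGCAC, off=0): starts [1] → cuts [1]

Pooled cuts: [1, 21, 35, 44, 55, 67, 87, 96, 117]

Fragments:
  [0,1): 1 bp
  [1,21): 20 bp
  [21,35): 14 bp
  [35,44): 9 bp
  [44,55): 11 bp
  [55,67): 12 bp
  [67,87): 20 bp
  [87,96): 9 bp
  [96,117): 21 bp
  [117,121): 4 bp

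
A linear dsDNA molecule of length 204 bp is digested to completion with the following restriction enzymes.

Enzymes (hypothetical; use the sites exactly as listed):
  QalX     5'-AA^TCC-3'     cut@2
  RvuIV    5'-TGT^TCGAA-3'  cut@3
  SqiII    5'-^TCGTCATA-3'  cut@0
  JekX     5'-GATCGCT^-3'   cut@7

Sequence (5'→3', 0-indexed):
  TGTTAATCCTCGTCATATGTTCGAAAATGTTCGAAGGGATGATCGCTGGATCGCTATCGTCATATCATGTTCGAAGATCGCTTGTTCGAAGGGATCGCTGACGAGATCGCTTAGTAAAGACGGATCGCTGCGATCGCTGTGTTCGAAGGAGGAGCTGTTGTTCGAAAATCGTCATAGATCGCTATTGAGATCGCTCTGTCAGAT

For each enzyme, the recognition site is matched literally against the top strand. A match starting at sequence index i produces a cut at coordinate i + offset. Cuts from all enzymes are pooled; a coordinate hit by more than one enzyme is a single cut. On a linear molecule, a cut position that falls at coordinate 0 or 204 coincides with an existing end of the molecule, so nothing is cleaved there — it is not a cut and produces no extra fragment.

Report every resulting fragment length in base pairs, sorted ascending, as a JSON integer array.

[1,3,3,4,6,7,8,9,9,10,11,12,12,12,14,14,15,17,18,19]

Site scan:
  QalX (AATCC, off=2): starts [4] → cuts [6]
  RvuIV (TGTTCGAA, off=3): starts [17, 27, 67, 82, 139, 158] → cuts [20, 30, 70, 85, 142, 161]
  SqiII (TCGTCATA, off=0): starts [9, 56, 168] → cuts [9, 56, 168]
  JekX (GATCGCT, off=7): starts [40, 48, 75, 92, 104, 122, 131, 176, 188] → cuts [47, 55, 82, 99, 111, 129, 138, 183, 195]

Pooled cuts: [6, 9, 20, 30, 47, 55, 56, 70, 82, 85, 99, 111, 129, 138, 142, 161, 168, 183, 195]

Fragment lengths:
  [0,6): 6 bp
  [6,9): 3 bp
  [9,20): 11 bp
  [20,30): 10 bp
  [30,47): 17 bp
  [47,55): 8 bp
  [55,56): 1 bp
  [56,70): 14 bp
  [70,82): 12 bp
  [82,85): 3 bp
  [85,99): 14 bp
  [99,111): 12 bp
  [111,129): 18 bp
  [129,138): 9 bp
  [138,142): 4 bp
  [142,161): 19 bp
  [161,168): 7 bp
  [168,183): 15 bp
  [183,195): 12 bp
  [195,204): 9 bp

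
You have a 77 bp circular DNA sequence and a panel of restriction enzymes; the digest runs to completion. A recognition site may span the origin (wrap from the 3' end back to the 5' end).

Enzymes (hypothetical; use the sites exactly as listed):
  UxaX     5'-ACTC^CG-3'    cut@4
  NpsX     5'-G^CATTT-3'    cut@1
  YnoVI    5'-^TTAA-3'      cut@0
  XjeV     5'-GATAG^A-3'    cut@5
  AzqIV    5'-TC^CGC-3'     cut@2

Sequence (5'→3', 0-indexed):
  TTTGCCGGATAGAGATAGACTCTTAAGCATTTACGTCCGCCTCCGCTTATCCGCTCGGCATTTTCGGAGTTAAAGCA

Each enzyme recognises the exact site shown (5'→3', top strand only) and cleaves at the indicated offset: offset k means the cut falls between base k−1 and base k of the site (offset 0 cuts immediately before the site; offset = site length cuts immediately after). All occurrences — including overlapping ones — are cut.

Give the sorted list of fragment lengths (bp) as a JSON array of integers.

[4,5,6,6,6,7,8,10,11,14]

Site scan:
  UxaX (ACTCCG, off=4): no sites
  NpsX GCATTT/1: at [26, 57, 74] ⇒ [27, 58, 75]
  YnoVI TTAA/0: at [22, 69] ⇒ [22, 69]
  XjeV GATAGA/5: at [7, 13] ⇒ [12, 18]
  AzqIV TCCGC/2: at [35, 41, 49] ⇒ [37, 43, 51]

Pooled cuts: [12, 18, 22, 27, 37, 43, 51, 58, 69, 75]

Fragments:
  12→18: 6 bp
  18→22: 4 bp
  22→27: 5 bp
  27→37: 10 bp
  37→43: 6 bp
  43→51: 8 bp
  51→58: 7 bp
  58→69: 11 bp
  69→75: 6 bp
  75→12 (wrap): 77-75+12 = 14 bp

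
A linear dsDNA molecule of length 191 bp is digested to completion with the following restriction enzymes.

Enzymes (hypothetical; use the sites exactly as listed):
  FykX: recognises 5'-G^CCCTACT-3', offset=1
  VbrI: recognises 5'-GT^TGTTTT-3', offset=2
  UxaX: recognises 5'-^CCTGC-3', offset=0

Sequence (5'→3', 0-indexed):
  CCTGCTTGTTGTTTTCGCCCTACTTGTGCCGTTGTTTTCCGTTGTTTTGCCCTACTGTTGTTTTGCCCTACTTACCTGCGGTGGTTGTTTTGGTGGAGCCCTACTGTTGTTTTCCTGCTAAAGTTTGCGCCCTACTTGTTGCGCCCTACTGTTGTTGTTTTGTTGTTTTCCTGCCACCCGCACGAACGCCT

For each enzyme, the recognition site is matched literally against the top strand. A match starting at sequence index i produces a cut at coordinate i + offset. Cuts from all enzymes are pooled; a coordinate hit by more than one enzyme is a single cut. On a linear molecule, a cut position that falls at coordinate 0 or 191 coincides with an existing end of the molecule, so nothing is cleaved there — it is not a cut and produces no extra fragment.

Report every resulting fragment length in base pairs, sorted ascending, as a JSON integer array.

Scan for sites:
  FykX GCCCTACT/1: at [16, 48, 64, 97, 128, 142] ⇒ [17, 49, 65, 98, 129, 143]
  VbrI GTTGTTTT/2: at [7, 30, 40, 56, 83, 105, 153, 161] ⇒ [9, 32, 42, 58, 85, 107, 155, 163]
  UxaX CCTGC/0: at [0, 74, 113, 169] ⇒ [74, 113, 169] (position 0 is a terminus of the linear molecule — no cut)

Pooled cuts: [9, 17, 32, 42, 49, 58, 65, 74, 85, 98, 107, 113, 129, 143, 155, 163, 169]

Fragments:
  [0,9): 9 bp
  [9,17): 8 bp
  [17,32): 15 bp
  [32,42): 10 bp
  [42,49): 7 bp
  [49,58): 9 bp
  [58,65): 7 bp
  [65,74): 9 bp
  [74,85): 11 bp
  [85,98): 13 bp
  [98,107): 9 bp
  [107,113): 6 bp
  [113,129): 16 bp
  [129,143): 14 bp
  [143,155): 12 bp
  [155,163): 8 bp
  [163,169): 6 bp
  [169,191): 22 bp

[6,6,7,7,8,8,9,9,9,9,10,11,12,13,14,15,16,22]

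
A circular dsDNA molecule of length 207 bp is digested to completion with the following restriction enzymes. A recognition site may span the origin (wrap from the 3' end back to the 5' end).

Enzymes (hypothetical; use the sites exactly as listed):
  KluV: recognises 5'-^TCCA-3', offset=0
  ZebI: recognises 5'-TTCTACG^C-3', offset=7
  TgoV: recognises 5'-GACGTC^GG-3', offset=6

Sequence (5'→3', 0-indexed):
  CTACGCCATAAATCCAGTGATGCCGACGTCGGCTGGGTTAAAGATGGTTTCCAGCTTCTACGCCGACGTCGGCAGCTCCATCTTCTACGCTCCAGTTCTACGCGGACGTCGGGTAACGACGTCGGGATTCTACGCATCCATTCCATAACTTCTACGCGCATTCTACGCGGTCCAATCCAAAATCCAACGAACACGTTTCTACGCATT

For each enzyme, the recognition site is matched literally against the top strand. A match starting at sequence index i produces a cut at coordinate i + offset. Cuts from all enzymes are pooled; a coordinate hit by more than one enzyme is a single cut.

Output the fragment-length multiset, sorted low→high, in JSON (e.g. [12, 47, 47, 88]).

[1,2,3,5,5,6,7,7,8,8,9,11,11,12,13,13,13,15,18,19,21]

Scan for sites:
  KluV TCCA/0: at [12, 49, 76, 90, 136, 141, 170, 175, 182] ⇒ [12, 49, 76, 90, 136, 141, 170, 175, 182]
  ZebI TTCTACGC/7: at [55, 82, 95, 127, 149, 160, 196, 205] ⇒ [5, 62, 89, 102, 134, 156, 167, 203]
  TgoV GACGTCGG/6: at [24, 64, 104, 117] ⇒ [30, 70, 110, 123]

Pooled cuts: [5, 12, 30, 49, 62, 70, 76, 89, 90, 102, 110, 123, 134, 136, 141, 156, 167, 170, 175, 182, 203]

Fragment lengths:
  5→12: 7 bp
  12→30: 18 bp
  30→49: 19 bp
  49→62: 13 bp
  62→70: 8 bp
  70→76: 6 bp
  76→89: 13 bp
  89→90: 1 bp
  90→102: 12 bp
  102→110: 8 bp
  110→123: 13 bp
  123→134: 11 bp
  134→136: 2 bp
  136→141: 5 bp
  141→156: 15 bp
  156→167: 11 bp
  167→170: 3 bp
  170→175: 5 bp
  175→182: 7 bp
  182→203: 21 bp
  203→5 (wrap): 207-203+5 = 9 bp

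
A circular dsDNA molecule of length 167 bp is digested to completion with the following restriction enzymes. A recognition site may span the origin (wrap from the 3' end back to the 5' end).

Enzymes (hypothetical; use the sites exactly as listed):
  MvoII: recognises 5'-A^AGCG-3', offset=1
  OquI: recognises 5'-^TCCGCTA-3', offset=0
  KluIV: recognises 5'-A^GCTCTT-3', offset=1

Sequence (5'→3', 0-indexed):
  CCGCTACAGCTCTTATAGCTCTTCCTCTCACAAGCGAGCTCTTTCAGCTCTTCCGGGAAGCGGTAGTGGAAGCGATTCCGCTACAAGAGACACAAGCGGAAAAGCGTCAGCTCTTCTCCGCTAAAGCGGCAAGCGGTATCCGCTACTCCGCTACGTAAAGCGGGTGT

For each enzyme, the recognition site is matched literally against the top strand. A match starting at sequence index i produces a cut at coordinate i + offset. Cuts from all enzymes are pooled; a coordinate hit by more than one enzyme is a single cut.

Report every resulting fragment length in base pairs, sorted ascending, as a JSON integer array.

[5,6,7,7,7,7,8,8,8,8,9,9,9,12,12,12,15,18]

Site scan:
  MvoII AAGCG/1: at [31, 57, 69, 93, 101, 123, 130, 157] ⇒ [32, 58, 70, 94, 102, 124, 131, 158]
  OquI TCCGCTA/0: at [76, 116, 138, 146, 166] ⇒ [76, 116, 138, 146, 166]
  KluIV AGCTCTT/1: at [7, 16, 36, 45, 108] ⇒ [8, 17, 37, 46, 109]

Pooled cuts: [8, 17, 32, 37, 46, 58, 70, 76, 94, 102, 109, 116, 124, 131, 138, 146, 158, 166]

Fragment lengths:
  8→17: 9 bp
  17→32: 15 bp
  32→37: 5 bp
  37→46: 9 bp
  46→58: 12 bp
  58→70: 12 bp
  70→76: 6 bp
  76→94: 18 bp
  94→102: 8 bp
  102→109: 7 bp
  109→116: 7 bp
  116→124: 8 bp
  124→131: 7 bp
  131→138: 7 bp
  138→146: 8 bp
  146→158: 12 bp
  158→166: 8 bp
  166→8 (wrap): 167-166+8 = 9 bp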